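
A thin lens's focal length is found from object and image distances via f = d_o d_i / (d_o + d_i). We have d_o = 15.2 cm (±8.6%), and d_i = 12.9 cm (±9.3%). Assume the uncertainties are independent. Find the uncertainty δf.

0.446 cm

∂f/∂d_o = (d_i/(d_o+d_i))² = 0.211;  ∂f/∂d_i = (d_o/(d_o+d_i))² = 0.293
δf = √((∂f/∂d_o · δd_o)² + (∂f/∂d_i · δd_i)²) = √(0.0759 + 0.123) = 0.446 cm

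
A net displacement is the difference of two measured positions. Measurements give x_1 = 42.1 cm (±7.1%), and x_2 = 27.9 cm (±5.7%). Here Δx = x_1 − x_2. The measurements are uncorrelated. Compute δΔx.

Each term contributes (cᵢ δxᵢ)² to (δΔx)²:
  (δx_1)² = 8.93;  (δx_2)² = 2.53
δΔx = √(11.5) = 3.39 cm

3.39 cm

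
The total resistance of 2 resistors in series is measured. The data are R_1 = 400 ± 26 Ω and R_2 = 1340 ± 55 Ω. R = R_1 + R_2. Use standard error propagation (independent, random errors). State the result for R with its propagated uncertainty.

For a sum/difference, combine absolute errors in quadrature:
  (δR_1)² = 676;  (δR_2)² = 3020
δR = √(3700) = 60.8 Ω
R = 1740 Ω.

1740 ± 60.8 Ω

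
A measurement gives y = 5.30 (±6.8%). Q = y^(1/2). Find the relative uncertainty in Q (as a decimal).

Relative error in a monomial: (δQ/Q)² = Σ (nᵢ · δxᵢ/xᵢ)².
  (½·δy/y)² = (0.5×0.0680)² = 0.00116
δQ/Q = √(0.00116) = 0.0340

0.0340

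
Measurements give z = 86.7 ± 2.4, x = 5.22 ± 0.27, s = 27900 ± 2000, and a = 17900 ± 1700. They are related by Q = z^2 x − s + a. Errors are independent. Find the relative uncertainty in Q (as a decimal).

0.136

Let p = z^2·x = 39200. δp/p = √((2·δz/z)² + (1·δx/x)²) = √(0.00307 + 0.00268) = 0.0758, so δp = 2970.
Q = p − s + a: δQ = √(δp² + δs² + δa²) = √(8.84e+06 + 4e+06 + 2.89e+06) = 3970
Q = 29200, so δQ/Q = 3970/29200 = 0.136.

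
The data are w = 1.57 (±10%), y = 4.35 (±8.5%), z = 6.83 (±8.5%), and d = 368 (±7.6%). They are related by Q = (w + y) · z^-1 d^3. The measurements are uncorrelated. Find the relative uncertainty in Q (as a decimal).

0.253

Let u = w + y = 5.92. δu = √(δw² + δy²) = √(0.0246 + 0.137) = 0.402, so δu/u = 0.0679.
Q is then a monomial in u, z, d:
δQ/Q = √((δu/u)² + (-1·δz/z)² + (3·δd/d)²) = √(0.00460 + 0.00723 + 0.0520) = 0.253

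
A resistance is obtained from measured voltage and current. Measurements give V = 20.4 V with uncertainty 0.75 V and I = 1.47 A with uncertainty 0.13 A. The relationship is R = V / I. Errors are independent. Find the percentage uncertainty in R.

9.58%

Products/powers → add relative errors in quadrature, weighted by exponent:
  (1·δV/V)² = (1×0.0368)² = 0.00135;  (-1·δI/I)² = (-1×0.0884)² = 0.00782
δR/R = √(0.00917) = 0.0958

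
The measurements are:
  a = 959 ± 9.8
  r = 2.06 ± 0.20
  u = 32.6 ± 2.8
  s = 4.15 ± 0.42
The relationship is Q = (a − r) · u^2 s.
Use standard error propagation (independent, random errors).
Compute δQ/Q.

0.200

Let w = a − r = 957. δw = √(δa² + δr²) = √(96.0 + 0.0400) = 9.80, so δw/w = 0.0102.
Q is then a monomial in w, u, s:
δQ/Q = √((δw/w)² + (2·δu/u)² + (1·δs/s)²) = √(0.000105 + 0.0295 + 0.0102) = 0.200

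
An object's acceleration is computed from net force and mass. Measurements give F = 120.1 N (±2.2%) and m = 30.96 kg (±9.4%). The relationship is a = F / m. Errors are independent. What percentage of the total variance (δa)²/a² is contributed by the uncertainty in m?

(δa/a)² = (1·δF/F)² + (-1·δm/m)²
  F term: (1×0.0220)² = 0.000484
  m term: (-1×0.0940)² = 0.00884
Total = 0.00932. Share from m = 0.00884/0.00932 = 0.948.

94.8%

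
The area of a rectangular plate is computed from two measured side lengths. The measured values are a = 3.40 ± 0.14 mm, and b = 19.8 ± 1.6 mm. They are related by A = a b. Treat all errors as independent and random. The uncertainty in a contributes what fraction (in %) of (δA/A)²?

(δA/A)² = (1·δa/a)² + (1·δb/b)²
  a term: (1×0.0412)² = 0.00170
  b term: (1×0.0808)² = 0.00653
Total = 0.00823. Share from a = 0.00170/0.00823 = 0.206.

20.6%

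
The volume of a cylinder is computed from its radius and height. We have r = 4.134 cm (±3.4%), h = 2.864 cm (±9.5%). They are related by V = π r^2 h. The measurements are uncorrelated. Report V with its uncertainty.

Relative error in a monomial: (δV/V)² = Σ (nᵢ · δxᵢ/xᵢ)².
  (2·δr/r)² = (2×0.0340)² = 0.00462;  (1·δh/h)² = (1×0.0950)² = 0.00903
δV/V = √(0.0136) = 0.117
V = 153.8 cm^3, so δV = 0.117 × 153.8 = 18.0 cm^3.

153.8 ± 18.0 cm^3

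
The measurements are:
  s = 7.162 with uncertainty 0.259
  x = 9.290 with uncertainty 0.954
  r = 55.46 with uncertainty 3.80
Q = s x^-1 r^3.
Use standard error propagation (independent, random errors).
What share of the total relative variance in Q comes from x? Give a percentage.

19.5%

(δQ/Q)² = (1·δs/s)² + (-1·δx/x)² + (3·δr/r)²
  s term: (1×0.0362)² = 0.00131
  x term: (-1×0.103)² = 0.0105
  r term: (3×0.0685)² = 0.0423
Total = 0.0541. Share from x = 0.0105/0.0541 = 0.195.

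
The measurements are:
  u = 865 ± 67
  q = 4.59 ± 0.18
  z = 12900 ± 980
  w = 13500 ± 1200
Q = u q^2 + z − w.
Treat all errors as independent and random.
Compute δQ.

2540

Let p = u·q^2 = 18200. δp/p = √((1·δu/u)² + (2·δq/q)²) = √(0.00600 + 0.00615) = 0.110, so δp = 2010.
Q = p + z − w: δQ = √(δp² + δz² + δw²) = √(4.04e+06 + 9.6e+05 + 1.44e+06) = 2540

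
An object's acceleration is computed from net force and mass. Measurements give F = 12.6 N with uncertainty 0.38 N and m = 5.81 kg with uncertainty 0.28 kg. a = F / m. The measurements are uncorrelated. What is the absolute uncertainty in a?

For a monomial a ∝ F, m^-1, fractional errors add in quadrature:
  (1·δF/F)² = (1×0.0302)² = 0.000910;  (-1·δm/m)² = (-1×0.0482)² = 0.00232
δa/a = √(0.00323) = 0.0569
a = 2.17 m/s^2, so δa = 0.0569 × 2.17 = 0.123 m/s^2.

0.123 m/s^2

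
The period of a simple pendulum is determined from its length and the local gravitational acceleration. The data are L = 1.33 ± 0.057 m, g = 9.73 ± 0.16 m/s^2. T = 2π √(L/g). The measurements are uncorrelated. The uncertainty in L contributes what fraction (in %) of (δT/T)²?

87.2%

(δT/T)² = (½·δL/L)² + (−½·δg/g)²
  L term: (0.5×0.0429)² = 0.000459
  g term: (-0.5×0.0164)² = 6.76e-05
Total = 0.000527. Share from L = 0.000459/0.000527 = 0.872.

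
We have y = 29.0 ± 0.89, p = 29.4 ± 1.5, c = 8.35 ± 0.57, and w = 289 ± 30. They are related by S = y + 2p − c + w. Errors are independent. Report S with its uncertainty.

Each term contributes (cᵢ δxᵢ)² to (δS)²:
  (δy)² = 0.792;  (2·δp)² = 9.00;  (δc)² = 0.325;  (δw)² = 900
δS = √(910) = 30.2
S = 368.

368 ± 30.2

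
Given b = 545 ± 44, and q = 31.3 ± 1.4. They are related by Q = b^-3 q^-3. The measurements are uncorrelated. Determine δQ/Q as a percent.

27.7%

Each factor contributes (exponent × relative error)² to (δQ/Q)²:
  (-3·δb/b)² = (-3×0.0807)² = 0.0587;  (-3·δq/q)² = (-3×0.0447)² = 0.0180
δQ/Q = √(0.0767) = 0.277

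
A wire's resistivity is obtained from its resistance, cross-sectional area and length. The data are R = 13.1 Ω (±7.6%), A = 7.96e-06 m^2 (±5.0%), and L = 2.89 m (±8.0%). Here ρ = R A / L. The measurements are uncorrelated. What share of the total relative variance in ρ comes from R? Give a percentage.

39.4%

(δρ/ρ)² = (1·δR/R)² + (1·δA/A)² + (-1·δL/L)²
  R term: (1×0.0760)² = 0.00578
  A term: (1×0.0500)² = 0.00250
  L term: (-1×0.0800)² = 0.00640
Total = 0.0147. Share from R = 0.00578/0.0147 = 0.394.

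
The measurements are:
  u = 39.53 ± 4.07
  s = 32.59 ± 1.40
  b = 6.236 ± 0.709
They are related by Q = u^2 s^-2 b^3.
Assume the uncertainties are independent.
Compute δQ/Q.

For a monomial Q ∝ u^2, s^-2, b^3, fractional errors add in quadrature:
  (2·δu/u)² = (2×0.103)² = 0.0424;  (-2·δs/s)² = (-2×0.0430)² = 0.00738;  (3·δb/b)² = (3×0.114)² = 0.116
δQ/Q = √(0.166) = 0.408

0.408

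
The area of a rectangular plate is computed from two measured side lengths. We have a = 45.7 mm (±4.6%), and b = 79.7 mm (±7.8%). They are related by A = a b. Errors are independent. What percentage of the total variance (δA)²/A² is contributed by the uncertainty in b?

(δA/A)² = (1·δa/a)² + (1·δb/b)²
  a term: (1×0.0460)² = 0.00212
  b term: (1×0.0780)² = 0.00608
Total = 0.00820. Share from b = 0.00608/0.00820 = 0.742.

74.2%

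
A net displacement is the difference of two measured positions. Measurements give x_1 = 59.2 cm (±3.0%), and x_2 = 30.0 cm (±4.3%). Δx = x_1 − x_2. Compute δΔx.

2.20 cm

Absolute uncertainties add in quadrature for a linear combination:
  (δx_1)² = 3.15;  (δx_2)² = 1.66
δΔx = √(4.82) = 2.20 cm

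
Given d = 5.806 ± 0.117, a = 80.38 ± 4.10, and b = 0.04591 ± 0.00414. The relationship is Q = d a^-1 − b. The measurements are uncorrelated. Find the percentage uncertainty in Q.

Let p = d·a^-1 = 0.07223. δp/p = √((1·δd/d)² + (-1·δa/a)²) = √(0.000406 + 0.00260) = 0.0548, so δp = 0.00396.
Q = p − b: δQ = √(δp² + δb²) = √(1.57e-05 + 1.71e-05) = 0.00573
Q = 0.02632, so δQ/Q = 0.00573/0.02632 = 0.218.

21.8%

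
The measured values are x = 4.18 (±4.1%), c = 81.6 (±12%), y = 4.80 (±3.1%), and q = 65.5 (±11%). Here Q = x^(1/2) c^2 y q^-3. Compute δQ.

Since Q is a product/quotient, work with relative uncertainties:
  (½·δx/x)² = (0.5×0.0410)² = 0.000420;  (2·δc/c)² = (2×0.120)² = 0.0576;  (1·δy/y)² = (1×0.0310)² = 0.000961;  (-3·δq/q)² = (-3×0.110)² = 0.109
δQ/Q = √(0.168) = 0.410
Q = 0.233, so δQ = 0.410 × 0.233 = 0.0953.

0.0953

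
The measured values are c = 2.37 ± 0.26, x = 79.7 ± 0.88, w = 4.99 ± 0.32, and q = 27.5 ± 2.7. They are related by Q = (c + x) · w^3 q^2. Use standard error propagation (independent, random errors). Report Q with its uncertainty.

(7.71 ± 2.12) × 10^6

Let u = c + x = 82.1. δu = √(δc² + δx²) = √(0.0676 + 0.774) = 0.918, so δu/u = 0.0112.
Q is then a monomial in u, w, q:
δQ/Q = √((δu/u)² + (3·δw/w)² + (2·δq/q)²) = √(0.000125 + 0.0370 + 0.0386) = 0.275
Q = 7.71e+06, so δQ = 0.275 × 7.71e+06 = 2.12e+06.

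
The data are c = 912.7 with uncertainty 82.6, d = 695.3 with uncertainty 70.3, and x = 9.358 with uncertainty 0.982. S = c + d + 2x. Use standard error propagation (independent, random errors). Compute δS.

Sums and differences: (δS)² = Σ (cᵢ δxᵢ)².
  (δc)² = 6820;  (δd)² = 4940;  (2·δx)² = 3.86
δS = √(11800) = 108

108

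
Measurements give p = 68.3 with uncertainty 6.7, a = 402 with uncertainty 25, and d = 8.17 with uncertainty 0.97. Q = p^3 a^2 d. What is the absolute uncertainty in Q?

1.43e+11

Each factor contributes (exponent × relative error)² to (δQ/Q)²:
  (3·δp/p)² = (3×0.0981)² = 0.0866;  (2·δa/a)² = (2×0.0622)² = 0.0155;  (1·δd/d)² = (1×0.119)² = 0.0141
δQ/Q = √(0.116) = 0.341
Q = 4.21e+11, so δQ = 0.341 × 4.21e+11 = 1.43e+11.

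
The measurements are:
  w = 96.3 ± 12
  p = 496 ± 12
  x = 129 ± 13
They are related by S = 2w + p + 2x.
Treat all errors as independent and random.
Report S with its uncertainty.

Absolute uncertainties add in quadrature for a linear combination:
  (2·δw)² = 576;  (δp)² = 144;  (2·δx)² = 676
δS = √(1400) = 37.4
S = 947.

947 ± 37.4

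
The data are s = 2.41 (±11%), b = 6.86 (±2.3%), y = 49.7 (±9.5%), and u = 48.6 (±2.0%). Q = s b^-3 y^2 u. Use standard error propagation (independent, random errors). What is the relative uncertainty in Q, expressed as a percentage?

23.1%

Each factor contributes (exponent × relative error)² to (δQ/Q)²:
  (1·δs/s)² = (1×0.110)² = 0.0121;  (-3·δb/b)² = (-3×0.0230)² = 0.00476;  (2·δy/y)² = (2×0.0950)² = 0.0361;  (1·δu/u)² = (1×0.0200)² = 0.000400
δQ/Q = √(0.0534) = 0.231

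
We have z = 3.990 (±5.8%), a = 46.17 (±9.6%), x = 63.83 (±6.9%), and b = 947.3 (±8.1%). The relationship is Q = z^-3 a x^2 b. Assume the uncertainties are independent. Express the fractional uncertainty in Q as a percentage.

25.5%

For a monomial Q ∝ z^-3, a, x^2, b, fractional errors add in quadrature:
  (-3·δz/z)² = (-3×0.0580)² = 0.0303;  (1·δa/a)² = (1×0.0960)² = 0.00922;  (2·δx/x)² = (2×0.0690)² = 0.0190;  (1·δb/b)² = (1×0.0810)² = 0.00656
δQ/Q = √(0.0651) = 0.255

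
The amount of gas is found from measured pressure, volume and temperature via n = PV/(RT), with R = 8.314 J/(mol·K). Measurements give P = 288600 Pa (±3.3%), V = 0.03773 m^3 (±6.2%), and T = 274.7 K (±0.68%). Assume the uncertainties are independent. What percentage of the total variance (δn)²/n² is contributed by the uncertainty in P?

(δn/n)² = (1·δP/P)² + (1·δV/V)² + (-1·δT/T)²
  P term: (1×0.0330)² = 0.00109
  V term: (1×0.0620)² = 0.00384
  T term: (-1×0.00680)² = 4.62e-05
Total = 0.00498. Share from P = 0.00109/0.00498 = 0.219.

21.9%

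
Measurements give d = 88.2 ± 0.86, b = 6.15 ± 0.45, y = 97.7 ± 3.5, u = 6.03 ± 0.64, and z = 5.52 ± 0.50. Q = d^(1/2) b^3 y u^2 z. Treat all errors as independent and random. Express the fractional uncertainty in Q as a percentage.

32.1%

Q is a product of powers, so relative uncertainties combine in quadrature:
  (½·δd/d)² = (0.5×0.00975)² = 2.38e-05;  (3·δb/b)² = (3×0.0732)² = 0.0482;  (1·δy/y)² = (1×0.0358)² = 0.00128;  (2·δu/u)² = (2×0.106)² = 0.0451;  (1·δz/z)² = (1×0.0906)² = 0.00820
δQ/Q = √(0.103) = 0.321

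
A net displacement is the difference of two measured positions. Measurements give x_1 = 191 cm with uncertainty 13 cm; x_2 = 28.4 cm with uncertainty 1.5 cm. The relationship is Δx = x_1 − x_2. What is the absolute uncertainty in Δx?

Each term contributes (cᵢ δxᵢ)² to (δΔx)²:
  (δx_1)² = 169;  (δx_2)² = 2.25
δΔx = √(171) = 13.1 cm

13.1 cm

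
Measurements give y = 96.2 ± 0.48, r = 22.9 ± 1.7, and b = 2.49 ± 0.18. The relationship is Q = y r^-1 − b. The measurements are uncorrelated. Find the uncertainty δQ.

Let p = y·r^-1 = 4.20. δp/p = √((1·δy/y)² + (-1·δr/r)²) = √(2.49e-05 + 0.00551) = 0.0744, so δp = 0.313.
Q = p − b: δQ = √(δp² + δb²) = √(0.0977 + 0.0324) = 0.361

0.361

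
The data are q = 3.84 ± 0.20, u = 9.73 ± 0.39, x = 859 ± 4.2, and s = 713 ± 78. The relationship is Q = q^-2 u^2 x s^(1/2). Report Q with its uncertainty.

(1.47 ± 0.210) × 10^5

Relative error in a monomial: (δQ/Q)² = Σ (nᵢ · δxᵢ/xᵢ)².
  (-2·δq/q)² = (-2×0.0521)² = 0.0109;  (2·δu/u)² = (2×0.0401)² = 0.00643;  (1·δx/x)² = (1×0.00489)² = 2.39e-05;  (½·δs/s)² = (0.5×0.109)² = 0.00299
δQ/Q = √(0.0203) = 0.142
Q = 1.47e+05, so δQ = 0.142 × 1.47e+05 = 21000.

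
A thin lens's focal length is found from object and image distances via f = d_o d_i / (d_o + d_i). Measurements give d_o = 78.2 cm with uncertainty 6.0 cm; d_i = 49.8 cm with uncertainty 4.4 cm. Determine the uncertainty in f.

1.88 cm

∂f/∂d_o = (d_i/(d_o+d_i))² = 0.151;  ∂f/∂d_i = (d_o/(d_o+d_i))² = 0.373
δf = √((∂f/∂d_o · δd_o)² + (∂f/∂d_i · δd_i)²) = √(0.825 + 2.70) = 1.88 cm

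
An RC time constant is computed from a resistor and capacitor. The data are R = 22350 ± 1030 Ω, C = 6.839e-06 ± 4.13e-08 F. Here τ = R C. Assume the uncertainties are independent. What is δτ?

0.00710 s

Products/powers → add relative errors in quadrature, weighted by exponent:
  (1·δR/R)² = (1×0.0461)² = 0.00212;  (1·δC/C)² = (1×0.00604)² = 3.65e-05
δτ/τ = √(0.00216) = 0.0465
τ = 0.1529 s, so δτ = 0.0465 × 0.1529 = 0.00710 s.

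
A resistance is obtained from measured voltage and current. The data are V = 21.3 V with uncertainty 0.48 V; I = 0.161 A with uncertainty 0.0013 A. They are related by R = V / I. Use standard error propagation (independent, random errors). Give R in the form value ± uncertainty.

132 ± 3.17 Ω

Relative error in a monomial: (δR/R)² = Σ (nᵢ · δxᵢ/xᵢ)².
  (1·δV/V)² = (1×0.0225)² = 0.000508;  (-1·δI/I)² = (-1×0.00807)² = 6.52e-05
δR/R = √(0.000573) = 0.0239
R = 132 Ω, so δR = 0.0239 × 132 = 3.17 Ω.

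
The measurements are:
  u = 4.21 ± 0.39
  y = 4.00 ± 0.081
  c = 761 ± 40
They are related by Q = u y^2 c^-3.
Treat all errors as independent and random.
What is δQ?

Since Q is a product/quotient, work with relative uncertainties:
  (1·δu/u)² = (1×0.0926)² = 0.00858;  (2·δy/y)² = (2×0.0203)² = 0.00164;  (-3·δc/c)² = (-3×0.0526)² = 0.0249
δQ/Q = √(0.0351) = 0.187
Q = 1.53e-07, so δQ = 0.187 × 1.53e-07 = 2.86e-08.

2.86e-08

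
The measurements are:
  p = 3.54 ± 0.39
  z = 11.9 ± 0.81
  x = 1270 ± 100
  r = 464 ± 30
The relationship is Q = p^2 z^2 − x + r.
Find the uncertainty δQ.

Let w = p^2·z^2 = 1770. δw/w = √((2·δp/p)² + (2·δz/z)²) = √(0.0485 + 0.0185) = 0.259, so δw = 460.
Q = w − x + r: δQ = √(δw² + δx² + δr²) = √(2.11e+05 + 10000 + 900) = 471

471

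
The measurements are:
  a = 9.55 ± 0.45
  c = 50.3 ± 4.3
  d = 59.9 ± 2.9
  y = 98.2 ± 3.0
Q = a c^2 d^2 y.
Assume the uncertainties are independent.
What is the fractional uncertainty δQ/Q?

0.204

Q is a product of powers, so relative uncertainties combine in quadrature:
  (1·δa/a)² = (1×0.0471)² = 0.00222;  (2·δc/c)² = (2×0.0855)² = 0.0292;  (2·δd/d)² = (2×0.0484)² = 0.00938;  (1·δy/y)² = (1×0.0305)² = 0.000933
δQ/Q = √(0.0418) = 0.204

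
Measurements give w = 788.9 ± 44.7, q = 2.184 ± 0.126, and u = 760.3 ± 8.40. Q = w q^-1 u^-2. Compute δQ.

5.24e-05

Each factor contributes (exponent × relative error)² to (δQ/Q)²:
  (1·δw/w)² = (1×0.0567)² = 0.00321;  (-1·δq/q)² = (-1×0.0577)² = 0.00333;  (-2·δu/u)² = (-2×0.0110)² = 0.000488
δQ/Q = √(0.00703) = 0.0838
Q = 0.0006249, so δQ = 0.0838 × 0.0006249 = 5.24e-05.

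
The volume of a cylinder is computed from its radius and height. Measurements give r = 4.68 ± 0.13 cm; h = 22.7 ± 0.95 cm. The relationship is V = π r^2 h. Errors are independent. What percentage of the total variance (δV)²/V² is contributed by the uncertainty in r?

(δV/V)² = (2·δr/r)² + (1·δh/h)²
  r term: (2×0.0278)² = 0.00309
  h term: (1×0.0419)² = 0.00175
Total = 0.00484. Share from r = 0.00309/0.00484 = 0.638.

63.8%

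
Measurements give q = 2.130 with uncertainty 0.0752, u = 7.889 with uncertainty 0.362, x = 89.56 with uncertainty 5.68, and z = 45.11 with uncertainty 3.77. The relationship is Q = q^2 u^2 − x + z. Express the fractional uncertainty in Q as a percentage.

14.0%

Let p = q^2·u^2 = 282.4. δp/p = √((2·δq/q)² + (2·δu/u)²) = √(0.00499 + 0.00842) = 0.116, so δp = 32.7.
Q = p − x + z: δQ = √(δp² + δx² + δz²) = √(1070 + 32.3 + 14.2) = 33.4
Q = 237.9, so δQ/Q = 33.4/237.9 = 0.140.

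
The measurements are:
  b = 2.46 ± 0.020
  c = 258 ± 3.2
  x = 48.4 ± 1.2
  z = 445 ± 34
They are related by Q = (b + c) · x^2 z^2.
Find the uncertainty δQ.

1.95e+10

Let u = b + c = 260. δu = √(δb² + δc²) = √(0.000400 + 10.2) = 3.20, so δu/u = 0.0123.
Q is then a monomial in u, x, z:
δQ/Q = √((δu/u)² + (2·δx/x)² + (2·δz/z)²) = √(0.000151 + 0.00246 + 0.0234) = 0.161
Q = 1.21e+11, so δQ = 0.161 × 1.21e+11 = 1.95e+10.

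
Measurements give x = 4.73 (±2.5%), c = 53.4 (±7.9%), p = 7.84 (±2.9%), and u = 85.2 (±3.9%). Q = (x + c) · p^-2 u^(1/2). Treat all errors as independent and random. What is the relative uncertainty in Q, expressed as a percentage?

9.49%

Let w = x + c = 58.1. δw = √(δx² + δc²) = √(0.0140 + 17.8) = 4.22, so δw/w = 0.0726.
Q is then a monomial in w, p, u:
δQ/Q = √((δw/w)² + (-2·δp/p)² + (½·δu/u)²) = √(0.00527 + 0.00336 + 0.000380) = 0.0949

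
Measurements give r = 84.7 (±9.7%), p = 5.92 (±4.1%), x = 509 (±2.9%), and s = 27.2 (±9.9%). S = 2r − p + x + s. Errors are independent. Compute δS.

S is a linear combination, so absolute uncertainties add in quadrature:
  (2·δr)² = 270;  (δp)² = 0.0589;  (δx)² = 218;  (δs)² = 7.25
δS = √(495) = 22.3

22.3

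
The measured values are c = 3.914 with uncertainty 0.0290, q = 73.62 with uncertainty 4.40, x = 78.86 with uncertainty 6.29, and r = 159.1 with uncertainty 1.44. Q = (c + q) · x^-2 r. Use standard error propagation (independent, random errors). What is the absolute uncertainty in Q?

Let u = c + q = 77.53. δu = √(δc² + δq²) = √(0.000841 + 19.4) = 4.40, so δu/u = 0.0568.
Q is then a monomial in u, x, r:
δQ/Q = √((δu/u)² + (-2·δx/x)² + (1·δr/r)²) = √(0.00322 + 0.0254 + 8.19e-05) = 0.170
Q = 1.984, so δQ = 0.170 × 1.984 = 0.336.

0.336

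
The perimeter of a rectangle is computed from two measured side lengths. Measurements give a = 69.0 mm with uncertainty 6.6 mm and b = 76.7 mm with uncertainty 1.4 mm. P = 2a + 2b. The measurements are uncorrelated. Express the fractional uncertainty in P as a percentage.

For a sum/difference, combine absolute errors in quadrature:
  (2·δa)² = 174;  (2·δb)² = 7.84
δP = √(182) = 13.5 mm
P = 291 mm, so δP/P = 13.5/291 = 0.0463.

4.63%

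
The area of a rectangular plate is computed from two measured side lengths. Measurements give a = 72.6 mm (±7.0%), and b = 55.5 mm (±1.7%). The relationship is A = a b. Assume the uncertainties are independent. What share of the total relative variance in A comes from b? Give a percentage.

(δA/A)² = (1·δa/a)² + (1·δb/b)²
  a term: (1×0.0700)² = 0.00490
  b term: (1×0.0170)² = 0.000289
Total = 0.00519. Share from b = 0.000289/0.00519 = 0.0557.

5.57%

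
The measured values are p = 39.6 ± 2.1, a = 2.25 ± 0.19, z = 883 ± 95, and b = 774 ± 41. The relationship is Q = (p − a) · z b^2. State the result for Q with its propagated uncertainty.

(1.98 ± 0.318) × 10^10

Let u = p − a = 37.4. δu = √(δp² + δa²) = √(4.41 + 0.0361) = 2.11, so δu/u = 0.0565.
Q is then a monomial in u, z, b:
δQ/Q = √((δu/u)² + (1·δz/z)² + (2·δb/b)²) = √(0.00319 + 0.0116 + 0.0112) = 0.161
Q = 1.98e+10, so δQ = 0.161 × 1.98e+10 = 3.18e+09.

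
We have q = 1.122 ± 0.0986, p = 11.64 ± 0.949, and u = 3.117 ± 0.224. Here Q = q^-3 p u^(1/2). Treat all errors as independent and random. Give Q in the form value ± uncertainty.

Relative error in a monomial: (δQ/Q)² = Σ (nᵢ · δxᵢ/xᵢ)².
  (-3·δq/q)² = (-3×0.0879)² = 0.0695;  (1·δp/p)² = (1×0.0815)² = 0.00665;  (½·δu/u)² = (0.5×0.0719)² = 0.00129
δQ/Q = √(0.0774) = 0.278
Q = 14.55, so δQ = 0.278 × 14.55 = 4.05.

14.55 ± 4.05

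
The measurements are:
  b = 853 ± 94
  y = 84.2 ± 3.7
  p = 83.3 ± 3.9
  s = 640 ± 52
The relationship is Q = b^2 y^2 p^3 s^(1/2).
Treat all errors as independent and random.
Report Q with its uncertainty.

Products/powers → add relative errors in quadrature, weighted by exponent:
  (2·δb/b)² = (2×0.110)² = 0.0486;  (2·δy/y)² = (2×0.0439)² = 0.00772;  (3·δp/p)² = (3×0.0468)² = 0.0197;  (½·δs/s)² = (0.5×0.0813)² = 0.00165
δQ/Q = √(0.0777) = 0.279
Q = 7.54e+16, so δQ = 0.279 × 7.54e+16 = 2.1e+16.

(7.54 ± 2.10) × 10^16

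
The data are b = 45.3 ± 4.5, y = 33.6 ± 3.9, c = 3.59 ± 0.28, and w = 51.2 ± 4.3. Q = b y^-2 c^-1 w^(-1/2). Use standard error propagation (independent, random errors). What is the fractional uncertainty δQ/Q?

0.268

Relative error in a monomial: (δQ/Q)² = Σ (nᵢ · δxᵢ/xᵢ)².
  (1·δb/b)² = (1×0.0993)² = 0.00987;  (-2·δy/y)² = (-2×0.116)² = 0.0539;  (-1·δc/c)² = (-1×0.0780)² = 0.00608;  (−½·δw/w)² = (-0.5×0.0840)² = 0.00176
δQ/Q = √(0.0716) = 0.268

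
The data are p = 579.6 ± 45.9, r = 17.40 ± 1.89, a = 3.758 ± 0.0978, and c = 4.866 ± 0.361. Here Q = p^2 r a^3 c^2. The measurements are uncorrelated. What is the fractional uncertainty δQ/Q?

Products/powers → add relative errors in quadrature, weighted by exponent:
  (2·δp/p)² = (2×0.0792)² = 0.0251;  (1·δr/r)² = (1×0.109)² = 0.0118;  (3·δa/a)² = (3×0.0260)² = 0.00610;  (2·δc/c)² = (2×0.0742)² = 0.0220
δQ/Q = √(0.0650) = 0.255

0.255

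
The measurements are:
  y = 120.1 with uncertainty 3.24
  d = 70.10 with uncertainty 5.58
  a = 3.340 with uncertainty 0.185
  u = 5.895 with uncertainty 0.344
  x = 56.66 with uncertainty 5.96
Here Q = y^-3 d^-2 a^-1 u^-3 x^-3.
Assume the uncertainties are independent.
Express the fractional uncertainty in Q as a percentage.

40.6%

Since Q is a product/quotient, work with relative uncertainties:
  (-3·δy/y)² = (-3×0.0270)² = 0.00655;  (-2·δd/d)² = (-2×0.0796)² = 0.0253;  (-1·δa/a)² = (-1×0.0554)² = 0.00307;  (-3·δu/u)² = (-3×0.0584)² = 0.0306;  (-3·δx/x)² = (-3×0.105)² = 0.0996
δQ/Q = √(0.165) = 0.406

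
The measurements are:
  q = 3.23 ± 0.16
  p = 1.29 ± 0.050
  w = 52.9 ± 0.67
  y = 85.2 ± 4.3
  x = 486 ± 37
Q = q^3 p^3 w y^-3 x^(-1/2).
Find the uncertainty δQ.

6.88e-05

Each factor contributes (exponent × relative error)² to (δQ/Q)²:
  (3·δq/q)² = (3×0.0495)² = 0.0221;  (3·δp/p)² = (3×0.0388)² = 0.0135;  (1·δw/w)² = (1×0.0127)² = 0.000160;  (-3·δy/y)² = (-3×0.0505)² = 0.0229;  (−½·δx/x)² = (-0.5×0.0761)² = 0.00145
δQ/Q = √(0.0601) = 0.245
Q = 0.000281, so δQ = 0.245 × 0.000281 = 6.88e-05.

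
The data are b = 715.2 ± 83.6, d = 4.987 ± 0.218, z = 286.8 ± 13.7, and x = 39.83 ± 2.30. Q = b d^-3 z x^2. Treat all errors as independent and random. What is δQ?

Q is a product of powers, so relative uncertainties combine in quadrature:
  (1·δb/b)² = (1×0.117)² = 0.0137;  (-3·δd/d)² = (-3×0.0437)² = 0.0172;  (1·δz/z)² = (1×0.0478)² = 0.00228;  (2·δx/x)² = (2×0.0577)² = 0.0133
δQ/Q = √(0.0465) = 0.216
Q = 2.624e+06, so δQ = 0.216 × 2.624e+06 = 5.66e+05.

5.66e+05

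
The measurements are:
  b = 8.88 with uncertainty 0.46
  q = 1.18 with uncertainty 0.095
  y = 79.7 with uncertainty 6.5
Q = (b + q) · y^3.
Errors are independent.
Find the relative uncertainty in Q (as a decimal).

0.249

Let u = b + q = 10.1. δu = √(δb² + δq²) = √(0.212 + 0.00903) = 0.470, so δu/u = 0.0467.
Q is then a monomial in u, y:
δQ/Q = √((δu/u)² + (3·δy/y)²) = √(0.00218 + 0.0599) = 0.249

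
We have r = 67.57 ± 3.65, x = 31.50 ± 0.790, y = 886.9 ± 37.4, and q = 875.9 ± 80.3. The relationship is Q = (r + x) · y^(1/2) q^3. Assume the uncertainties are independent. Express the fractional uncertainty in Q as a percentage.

27.8%

Let u = r + x = 99.07. δu = √(δr² + δx²) = √(13.3 + 0.624) = 3.73, so δu/u = 0.0377.
Q is then a monomial in u, y, q:
δQ/Q = √((δu/u)² + (½·δy/y)² + (3·δq/q)²) = √(0.00142 + 0.000445 + 0.0756) = 0.278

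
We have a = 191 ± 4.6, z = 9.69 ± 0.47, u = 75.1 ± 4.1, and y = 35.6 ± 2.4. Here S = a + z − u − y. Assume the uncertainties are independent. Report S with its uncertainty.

For a sum/difference, combine absolute errors in quadrature:
  (δa)² = 21.2;  (δz)² = 0.221;  (δu)² = 16.8;  (δy)² = 5.76
δS = √(44.0) = 6.63
S = 90.0.

90.0 ± 6.63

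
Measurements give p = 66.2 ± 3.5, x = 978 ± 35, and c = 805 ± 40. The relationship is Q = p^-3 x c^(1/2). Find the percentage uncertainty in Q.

16.4%

For a monomial Q ∝ p^-3, x, c^(1/2), fractional errors add in quadrature:
  (-3·δp/p)² = (-3×0.0529)² = 0.0252;  (1·δx/x)² = (1×0.0358)² = 0.00128;  (½·δc/c)² = (0.5×0.0497)² = 0.000617
δQ/Q = √(0.0271) = 0.164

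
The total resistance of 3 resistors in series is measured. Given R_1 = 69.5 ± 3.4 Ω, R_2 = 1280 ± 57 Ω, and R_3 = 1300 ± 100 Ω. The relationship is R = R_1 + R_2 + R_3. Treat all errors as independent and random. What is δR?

Each term contributes (cᵢ δxᵢ)² to (δR)²:
  (δR_1)² = 11.6;  (δR_2)² = 3250;  (δR_3)² = 10000
δR = √(13300) = 115 Ω

115 Ω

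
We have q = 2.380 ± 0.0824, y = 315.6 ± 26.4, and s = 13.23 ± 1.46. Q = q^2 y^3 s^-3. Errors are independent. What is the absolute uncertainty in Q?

32400

Products/powers → add relative errors in quadrature, weighted by exponent:
  (2·δq/q)² = (2×0.0346)² = 0.00479;  (3·δy/y)² = (3×0.0837)² = 0.0630;  (-3·δs/s)² = (-3×0.110)² = 0.110
δQ/Q = √(0.177) = 0.421
Q = 76890, so δQ = 0.421 × 76890 = 32400.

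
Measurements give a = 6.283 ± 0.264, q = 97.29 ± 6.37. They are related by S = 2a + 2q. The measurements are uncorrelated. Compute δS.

12.8

For a sum/difference, combine absolute errors in quadrature:
  (2·δa)² = 0.279;  (2·δq)² = 162
δS = √(163) = 12.8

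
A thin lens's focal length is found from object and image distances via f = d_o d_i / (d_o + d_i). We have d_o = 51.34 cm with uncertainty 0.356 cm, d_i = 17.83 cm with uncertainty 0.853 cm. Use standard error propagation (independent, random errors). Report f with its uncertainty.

13.23 ± 0.471 cm

∂f/∂d_o = (d_i/(d_o+d_i))² = 0.0664;  ∂f/∂d_i = (d_o/(d_o+d_i))² = 0.551
δf = √((∂f/∂d_o · δd_o)² + (∂f/∂d_i · δd_i)²) = √(0.000560 + 0.221) = 0.471 cm
f = 13.23 cm.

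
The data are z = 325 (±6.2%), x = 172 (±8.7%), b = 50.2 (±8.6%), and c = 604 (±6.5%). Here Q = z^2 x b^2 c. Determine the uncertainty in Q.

Each factor contributes (exponent × relative error)² to (δQ/Q)²:
  (2·δz/z)² = (2×0.0620)² = 0.0154;  (1·δx/x)² = (1×0.0870)² = 0.00757;  (2·δb/b)² = (2×0.0860)² = 0.0296;  (1·δc/c)² = (1×0.0650)² = 0.00423
δQ/Q = √(0.0568) = 0.238
Q = 2.77e+13, so δQ = 0.238 × 2.77e+13 = 6.59e+12.

6.59e+12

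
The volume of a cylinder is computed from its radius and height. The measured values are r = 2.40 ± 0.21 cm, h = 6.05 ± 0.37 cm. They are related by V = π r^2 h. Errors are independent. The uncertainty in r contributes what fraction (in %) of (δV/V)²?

89.1%

(δV/V)² = (2·δr/r)² + (1·δh/h)²
  r term: (2×0.0875)² = 0.0306
  h term: (1×0.0612)² = 0.00374
Total = 0.0344. Share from r = 0.0306/0.0344 = 0.891.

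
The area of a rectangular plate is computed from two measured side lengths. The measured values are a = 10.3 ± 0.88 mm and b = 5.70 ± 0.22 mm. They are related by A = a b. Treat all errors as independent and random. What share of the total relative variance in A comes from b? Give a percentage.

16.9%

(δA/A)² = (1·δa/a)² + (1·δb/b)²
  a term: (1×0.0854)² = 0.00730
  b term: (1×0.0386)² = 0.00149
Total = 0.00879. Share from b = 0.00149/0.00879 = 0.169.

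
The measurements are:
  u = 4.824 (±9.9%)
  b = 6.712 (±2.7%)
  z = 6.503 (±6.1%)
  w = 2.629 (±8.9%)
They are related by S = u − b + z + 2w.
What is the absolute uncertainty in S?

0.798

Sums and differences: (δS)² = Σ (cᵢ δxᵢ)².
  (δu)² = 0.228;  (δb)² = 0.0328;  (δz)² = 0.157;  (2·δw)² = 0.219
δS = √(0.637) = 0.798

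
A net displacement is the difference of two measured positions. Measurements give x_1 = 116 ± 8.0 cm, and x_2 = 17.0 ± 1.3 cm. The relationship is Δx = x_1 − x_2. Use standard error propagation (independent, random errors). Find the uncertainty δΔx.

Absolute uncertainties add in quadrature for a linear combination:
  (δx_1)² = 64.0;  (δx_2)² = 1.69
δΔx = √(65.7) = 8.10 cm

8.10 cm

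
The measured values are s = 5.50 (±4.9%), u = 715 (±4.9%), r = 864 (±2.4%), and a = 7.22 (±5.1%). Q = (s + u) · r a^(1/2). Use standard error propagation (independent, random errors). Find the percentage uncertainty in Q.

5.99%

Let w = s + u = 720. δw = √(δs² + δu²) = √(0.0726 + 1230) = 35.0, so δw/w = 0.0486.
Q is then a monomial in w, r, a:
δQ/Q = √((δw/w)² + (1·δr/r)² + (½·δa/a)²) = √(0.00236 + 0.000576 + 0.000650) = 0.0599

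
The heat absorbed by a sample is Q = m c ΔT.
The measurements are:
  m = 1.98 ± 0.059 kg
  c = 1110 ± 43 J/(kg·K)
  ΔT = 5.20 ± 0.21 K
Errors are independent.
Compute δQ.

725 J

For a monomial Q ∝ m, c, ΔT, fractional errors add in quadrature:
  (1·δm/m)² = (1×0.0298)² = 0.000888;  (1·δc/c)² = (1×0.0387)² = 0.00150;  (1·δΔT/ΔT)² = (1×0.0404)² = 0.00163
δQ/Q = √(0.00402) = 0.0634
Q = 11400 J, so δQ = 0.0634 × 11400 = 725 J.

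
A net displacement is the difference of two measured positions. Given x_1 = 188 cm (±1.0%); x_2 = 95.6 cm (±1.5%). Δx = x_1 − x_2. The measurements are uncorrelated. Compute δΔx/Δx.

0.0256

For a sum/difference, combine absolute errors in quadrature:
  (δx_1)² = 3.53;  (δx_2)² = 2.06
δΔx = √(5.59) = 2.36 cm
Δx = 92.4 cm, so δΔx/Δx = 2.36/92.4 = 0.0256.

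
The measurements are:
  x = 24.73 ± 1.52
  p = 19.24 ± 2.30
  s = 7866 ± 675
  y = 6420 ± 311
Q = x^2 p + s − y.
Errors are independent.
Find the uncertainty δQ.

Let w = x^2·p = 11770. δw/w = √((2·δx/x)² + (1·δp/p)²) = √(0.0151 + 0.0143) = 0.171, so δw = 2020.
Q = w + s − y: δQ = √(δw² + δs² + δy²) = √(4.07e+06 + 4.56e+05 + 96700) = 2150

2150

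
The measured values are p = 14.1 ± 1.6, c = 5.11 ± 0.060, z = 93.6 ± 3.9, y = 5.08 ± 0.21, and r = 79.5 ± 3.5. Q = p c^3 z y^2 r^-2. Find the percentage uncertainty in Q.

17.4%

For a monomial Q ∝ p, c^3, z, y^2, r^-2, fractional errors add in quadrature:
  (1·δp/p)² = (1×0.113)² = 0.0129;  (3·δc/c)² = (3×0.0117)² = 0.00124;  (1·δz/z)² = (1×0.0417)² = 0.00174;  (2·δy/y)² = (2×0.0413)² = 0.00684;  (-2·δr/r)² = (-2×0.0440)² = 0.00775
δQ/Q = √(0.0304) = 0.174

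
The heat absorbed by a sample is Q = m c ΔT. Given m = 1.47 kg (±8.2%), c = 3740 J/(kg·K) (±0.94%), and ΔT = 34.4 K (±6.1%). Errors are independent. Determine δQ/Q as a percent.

Q is a product of powers, so relative uncertainties combine in quadrature:
  (1·δm/m)² = (1×0.0820)² = 0.00672;  (1·δc/c)² = (1×0.00940)² = 8.84e-05;  (1·δΔT/ΔT)² = (1×0.0610)² = 0.00372
δQ/Q = √(0.0105) = 0.103

10.3%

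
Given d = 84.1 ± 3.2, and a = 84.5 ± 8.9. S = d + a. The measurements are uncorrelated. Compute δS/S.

Sums and differences: (δS)² = Σ (cᵢ δxᵢ)².
  (δd)² = 10.2;  (δa)² = 79.2
δS = √(89.5) = 9.46
S = 169, so δS/S = 9.46/169 = 0.0561.

0.0561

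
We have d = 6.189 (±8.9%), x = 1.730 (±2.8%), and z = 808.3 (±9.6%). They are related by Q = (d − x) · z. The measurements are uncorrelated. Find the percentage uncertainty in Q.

15.7%

Let u = d − x = 4.459. δu = √(δd² + δx²) = √(0.303 + 0.00235) = 0.553, so δu/u = 0.124.
Q is then a monomial in u, z:
δQ/Q = √((δu/u)² + (1·δz/z)²) = √(0.0154 + 0.00922) = 0.157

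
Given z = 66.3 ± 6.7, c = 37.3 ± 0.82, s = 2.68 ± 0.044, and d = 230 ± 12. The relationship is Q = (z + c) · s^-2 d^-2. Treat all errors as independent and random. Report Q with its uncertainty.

(2.73 ± 0.347) × 10^-4

Let u = z + c = 104. δu = √(δz² + δc²) = √(44.9 + 0.672) = 6.75, so δu/u = 0.0652.
Q is then a monomial in u, s, d:
δQ/Q = √((δu/u)² + (-2·δs/s)² + (-2·δd/d)²) = √(0.00425 + 0.00108 + 0.0109) = 0.127
Q = 0.000273, so δQ = 0.127 × 0.000273 = 3.47e-05.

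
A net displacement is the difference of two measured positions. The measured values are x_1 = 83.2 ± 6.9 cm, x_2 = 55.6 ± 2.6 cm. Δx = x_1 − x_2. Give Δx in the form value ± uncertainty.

For a sum/difference, combine absolute errors in quadrature:
  (δx_1)² = 47.6;  (δx_2)² = 6.76
δΔx = √(54.4) = 7.37 cm
Δx = 27.6 cm.

27.6 ± 7.37 cm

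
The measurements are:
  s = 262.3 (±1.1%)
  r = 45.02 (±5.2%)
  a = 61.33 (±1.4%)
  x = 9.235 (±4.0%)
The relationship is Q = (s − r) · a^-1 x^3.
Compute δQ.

340

Let u = s − r = 217.3. δu = √(δs² + δr²) = √(8.32 + 5.48) = 3.72, so δu/u = 0.0171.
Q is then a monomial in u, a, x:
δQ/Q = √((δu/u)² + (-1·δa/a)² + (3·δx/x)²) = √(0.000292 + 0.000196 + 0.0144) = 0.122
Q = 2790, so δQ = 0.122 × 2790 = 340.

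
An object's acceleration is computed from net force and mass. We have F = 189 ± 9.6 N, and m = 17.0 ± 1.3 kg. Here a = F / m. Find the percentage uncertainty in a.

9.18%

Each factor contributes (exponent × relative error)² to (δa/a)²:
  (1·δF/F)² = (1×0.0508)² = 0.00258;  (-1·δm/m)² = (-1×0.0765)² = 0.00585
δa/a = √(0.00843) = 0.0918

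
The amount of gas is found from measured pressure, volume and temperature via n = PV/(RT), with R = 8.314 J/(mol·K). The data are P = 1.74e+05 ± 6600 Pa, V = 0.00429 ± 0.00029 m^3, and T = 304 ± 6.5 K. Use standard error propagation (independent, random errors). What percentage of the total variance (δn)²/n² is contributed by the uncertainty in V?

(δn/n)² = (1·δP/P)² + (1·δV/V)² + (-1·δT/T)²
  P term: (1×0.0379)² = 0.00144
  V term: (1×0.0676)² = 0.00457
  T term: (-1×0.0214)² = 0.000457
Total = 0.00647. Share from V = 0.00457/0.00647 = 0.707.

70.7%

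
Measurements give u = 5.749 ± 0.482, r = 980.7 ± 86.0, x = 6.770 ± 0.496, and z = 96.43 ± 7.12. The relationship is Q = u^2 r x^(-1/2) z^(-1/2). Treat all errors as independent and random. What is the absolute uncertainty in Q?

249

Relative error in a monomial: (δQ/Q)² = Σ (nᵢ · δxᵢ/xᵢ)².
  (2·δu/u)² = (2×0.0838)² = 0.0281;  (1·δr/r)² = (1×0.0877)² = 0.00769;  (−½·δx/x)² = (-0.5×0.0733)² = 0.00134;  (−½·δz/z)² = (-0.5×0.0738)² = 0.00136
δQ/Q = √(0.0385) = 0.196
Q = 1269, so δQ = 0.196 × 1269 = 249.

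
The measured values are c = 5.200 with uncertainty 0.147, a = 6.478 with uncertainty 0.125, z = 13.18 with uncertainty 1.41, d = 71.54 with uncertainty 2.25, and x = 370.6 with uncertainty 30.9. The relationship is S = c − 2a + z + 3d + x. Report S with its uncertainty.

Sums and differences: (δS)² = Σ (cᵢ δxᵢ)².
  (δc)² = 0.0216;  (2·δa)² = 0.0625;  (δz)² = 1.99;  (3·δd)² = 45.6;  (δx)² = 955
δS = √(1000) = 31.7
S = 590.6.

590.6 ± 31.7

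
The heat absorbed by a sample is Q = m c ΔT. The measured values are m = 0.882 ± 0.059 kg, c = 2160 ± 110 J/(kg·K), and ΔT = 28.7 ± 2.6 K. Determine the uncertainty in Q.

6760 J

Each factor contributes (exponent × relative error)² to (δQ/Q)²:
  (1·δm/m)² = (1×0.0669)² = 0.00447;  (1·δc/c)² = (1×0.0509)² = 0.00259;  (1·δΔT/ΔT)² = (1×0.0906)² = 0.00821
δQ/Q = √(0.0153) = 0.124
Q = 54700 J, so δQ = 0.124 × 54700 = 6760 J.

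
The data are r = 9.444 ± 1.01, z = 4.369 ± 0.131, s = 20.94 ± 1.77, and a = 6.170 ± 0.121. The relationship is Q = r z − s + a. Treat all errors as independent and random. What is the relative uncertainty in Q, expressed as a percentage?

18.6%

Let p = r·z = 41.26. δp/p = √((1·δr/r)² + (1·δz/z)²) = √(0.0114 + 0.000899) = 0.111, so δp = 4.58.
Q = p − s + a: δQ = √(δp² + δs² + δa²) = √(21.0 + 3.13 + 0.0146) = 4.91
Q = 26.49, so δQ/Q = 4.91/26.49 = 0.186.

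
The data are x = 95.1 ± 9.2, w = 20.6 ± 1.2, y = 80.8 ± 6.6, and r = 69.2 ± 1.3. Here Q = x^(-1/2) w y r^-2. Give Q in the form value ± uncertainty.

0.0356 ± 0.00419

Since Q is a product/quotient, work with relative uncertainties:
  (−½·δx/x)² = (-0.5×0.0967)² = 0.00234;  (1·δw/w)² = (1×0.0583)² = 0.00339;  (1·δy/y)² = (1×0.0817)² = 0.00667;  (-2·δr/r)² = (-2×0.0188)² = 0.00141
δQ/Q = √(0.0138) = 0.118
Q = 0.0356, so δQ = 0.118 × 0.0356 = 0.00419.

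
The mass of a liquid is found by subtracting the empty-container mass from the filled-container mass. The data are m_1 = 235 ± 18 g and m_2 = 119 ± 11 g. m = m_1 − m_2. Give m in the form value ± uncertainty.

116 ± 21.1 g

Sums and differences: (δm)² = Σ (cᵢ δxᵢ)².
  (δm_1)² = 324;  (δm_2)² = 121
δm = √(445) = 21.1 g
m = 116 g.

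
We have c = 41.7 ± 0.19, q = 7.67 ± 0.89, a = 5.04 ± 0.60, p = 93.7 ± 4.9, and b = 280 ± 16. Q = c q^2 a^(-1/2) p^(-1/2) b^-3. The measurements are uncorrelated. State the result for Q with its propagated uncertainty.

Since Q is a product/quotient, work with relative uncertainties:
  (1·δc/c)² = (1×0.00456)² = 2.08e-05;  (2·δq/q)² = (2×0.116)² = 0.0539;  (−½·δa/a)² = (-0.5×0.119)² = 0.00354;  (−½·δp/p)² = (-0.5×0.0523)² = 0.000684;  (-3·δb/b)² = (-3×0.0571)² = 0.0294
δQ/Q = √(0.0875) = 0.296
Q = 5.14e-06, so δQ = 0.296 × 5.14e-06 = 1.52e-06.

(5.14 ± 1.52) × 10^-6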